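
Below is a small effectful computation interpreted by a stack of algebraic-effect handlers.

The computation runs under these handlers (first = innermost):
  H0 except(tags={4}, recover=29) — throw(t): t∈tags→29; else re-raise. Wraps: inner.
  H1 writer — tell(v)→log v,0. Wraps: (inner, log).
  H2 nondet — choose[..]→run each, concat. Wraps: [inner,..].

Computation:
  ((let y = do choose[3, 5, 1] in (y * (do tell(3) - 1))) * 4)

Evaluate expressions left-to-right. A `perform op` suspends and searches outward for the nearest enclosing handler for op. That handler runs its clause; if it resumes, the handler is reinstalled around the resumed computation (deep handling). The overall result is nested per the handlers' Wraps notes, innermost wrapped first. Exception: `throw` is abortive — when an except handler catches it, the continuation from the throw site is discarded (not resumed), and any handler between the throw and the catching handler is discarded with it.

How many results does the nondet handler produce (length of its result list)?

Answer: 3

Step-by-step:
choose[3, 5, 1] @ H2
  branch[0] choose=3:
    tell(3) @ H1 ⇒ log+=3
    H0 returns -12
    H1 returns (-12, (3))
    H2 returns [(-12, (3))]
  branch[1] choose=5:
    tell(3) @ H1 ⇒ log+=3
    H0 returns -20
    H1 returns (-20, (3))
    H2 returns [(-20, (3))]
  branch[2] choose=1:
    tell(3) @ H1 ⇒ log+=3
    H0 returns -4
    H1 returns (-4, (3))
    H2 returns [(-4, (3))]
= [(-12, (3)), (-20, (3)), (-4, (3))]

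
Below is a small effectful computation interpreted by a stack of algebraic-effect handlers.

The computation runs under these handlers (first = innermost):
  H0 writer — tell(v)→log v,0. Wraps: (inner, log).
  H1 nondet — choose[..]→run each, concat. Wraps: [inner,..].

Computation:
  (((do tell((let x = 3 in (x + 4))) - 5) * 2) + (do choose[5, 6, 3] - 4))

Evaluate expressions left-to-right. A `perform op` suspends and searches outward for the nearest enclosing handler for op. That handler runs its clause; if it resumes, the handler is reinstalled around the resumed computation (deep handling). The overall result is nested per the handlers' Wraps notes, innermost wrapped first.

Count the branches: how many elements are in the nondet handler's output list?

Step-by-step:
tell(7) @ H0 ⇒ log+=7
choose[5, 6, 3] @ H1
  branch[0] choose=5:
    H0 returns (-9, (7))
    H1 returns [(-9, (7))]
  branch[1] choose=6:
    H0 returns (-8, (7))
    H1 returns [(-8, (7))]
  branch[2] choose=3:
    H0 returns (-11, (7))
    H1 returns [(-11, (7))]
= [(-9, (7)), (-8, (7)), (-11, (7))]

Answer: 3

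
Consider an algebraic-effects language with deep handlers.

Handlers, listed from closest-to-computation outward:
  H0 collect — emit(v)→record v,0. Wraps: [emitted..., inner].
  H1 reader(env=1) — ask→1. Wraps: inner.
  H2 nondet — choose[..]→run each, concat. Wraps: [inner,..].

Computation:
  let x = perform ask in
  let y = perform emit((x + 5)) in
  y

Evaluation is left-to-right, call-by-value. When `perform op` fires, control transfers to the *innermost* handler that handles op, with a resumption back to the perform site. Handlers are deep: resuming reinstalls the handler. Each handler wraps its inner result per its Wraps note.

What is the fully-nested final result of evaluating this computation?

Answer: [[6, 0]]

Step-by-step:
ask @ H1 ⇒ 1
emit(6) @ H0 ⇒ out+=6
H0 returns [6, 0]
H1 returns [6, 0]
H2 returns [[6, 0]]
= [[6, 0]]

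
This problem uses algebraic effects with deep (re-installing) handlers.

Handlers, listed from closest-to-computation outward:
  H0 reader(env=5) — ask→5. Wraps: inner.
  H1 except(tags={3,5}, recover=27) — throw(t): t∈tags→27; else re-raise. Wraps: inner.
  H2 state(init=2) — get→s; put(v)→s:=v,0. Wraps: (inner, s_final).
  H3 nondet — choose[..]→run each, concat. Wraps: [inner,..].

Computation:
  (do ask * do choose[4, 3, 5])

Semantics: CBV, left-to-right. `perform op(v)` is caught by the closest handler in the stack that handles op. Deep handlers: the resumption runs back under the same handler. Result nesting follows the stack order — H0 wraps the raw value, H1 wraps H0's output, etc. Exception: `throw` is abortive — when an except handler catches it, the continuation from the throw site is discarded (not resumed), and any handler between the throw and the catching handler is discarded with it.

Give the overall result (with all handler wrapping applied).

Answer: [(20, 2), (15, 2), (25, 2)]

Evaluation trace:
ask @ H0 ⇒ 5
choose[4, 3, 5] @ H3
  branch[0] choose=4:
    H0 returns 20
    H1 returns 20
    H2 returns (20, 2)
    H3 returns [(20, 2)]
  branch[1] choose=3:
    H0 returns 15
    H1 returns 15
    H2 returns (15, 2)
    H3 returns [(15, 2)]
  branch[2] choose=5:
    H0 returns 25
    H1 returns 25
    H2 returns (25, 2)
    H3 returns [(25, 2)]
= [(20, 2), (15, 2), (25, 2)]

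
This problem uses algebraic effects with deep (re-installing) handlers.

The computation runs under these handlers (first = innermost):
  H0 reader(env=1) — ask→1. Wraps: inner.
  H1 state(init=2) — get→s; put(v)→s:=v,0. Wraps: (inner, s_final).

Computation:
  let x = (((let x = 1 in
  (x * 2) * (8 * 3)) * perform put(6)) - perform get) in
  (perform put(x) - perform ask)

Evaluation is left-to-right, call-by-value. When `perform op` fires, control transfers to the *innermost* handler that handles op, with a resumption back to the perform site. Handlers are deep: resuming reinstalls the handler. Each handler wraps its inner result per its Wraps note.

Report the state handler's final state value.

Step-by-step:
put(6) @ H1 ⇒ s:=6
get @ H1 ⇒ 6
put(-6) @ H1 ⇒ s:=-6
ask @ H0 ⇒ 1
H0 returns -1
H1 returns (-1, -6)
= (-1, -6)

Answer: -6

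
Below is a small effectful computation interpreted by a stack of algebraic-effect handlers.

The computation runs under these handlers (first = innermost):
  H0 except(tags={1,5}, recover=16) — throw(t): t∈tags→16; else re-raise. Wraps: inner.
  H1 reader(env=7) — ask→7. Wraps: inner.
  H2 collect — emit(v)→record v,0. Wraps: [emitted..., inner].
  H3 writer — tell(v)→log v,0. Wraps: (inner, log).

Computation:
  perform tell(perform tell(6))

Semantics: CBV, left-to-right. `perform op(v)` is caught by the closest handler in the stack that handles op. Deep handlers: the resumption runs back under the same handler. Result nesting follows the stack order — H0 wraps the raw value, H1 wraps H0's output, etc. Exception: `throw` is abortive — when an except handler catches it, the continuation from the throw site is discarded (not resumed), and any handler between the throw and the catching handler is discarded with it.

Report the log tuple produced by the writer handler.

Answer: (6, 0)

Working:
tell(6) @ H3 ⇒ log+=6
tell(0) @ H3 ⇒ log+=0
H0 returns 0
H1 returns 0
H2 returns [0]
H3 returns ([0], (6, 0))
= ([0], (6, 0))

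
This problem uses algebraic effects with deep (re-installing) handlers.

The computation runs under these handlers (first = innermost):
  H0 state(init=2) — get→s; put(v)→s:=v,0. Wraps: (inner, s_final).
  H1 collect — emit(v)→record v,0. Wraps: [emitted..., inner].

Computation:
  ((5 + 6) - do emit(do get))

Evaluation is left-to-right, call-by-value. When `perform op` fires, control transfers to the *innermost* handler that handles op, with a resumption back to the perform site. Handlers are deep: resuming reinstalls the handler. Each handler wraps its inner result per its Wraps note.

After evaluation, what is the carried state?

Answer: 2

Evaluation trace:
get @ H0 ⇒ 2
emit(2) @ H1 ⇒ out+=2
H0 returns (11, 2)
H1 returns [2, (11, 2)]
= [2, (11, 2)]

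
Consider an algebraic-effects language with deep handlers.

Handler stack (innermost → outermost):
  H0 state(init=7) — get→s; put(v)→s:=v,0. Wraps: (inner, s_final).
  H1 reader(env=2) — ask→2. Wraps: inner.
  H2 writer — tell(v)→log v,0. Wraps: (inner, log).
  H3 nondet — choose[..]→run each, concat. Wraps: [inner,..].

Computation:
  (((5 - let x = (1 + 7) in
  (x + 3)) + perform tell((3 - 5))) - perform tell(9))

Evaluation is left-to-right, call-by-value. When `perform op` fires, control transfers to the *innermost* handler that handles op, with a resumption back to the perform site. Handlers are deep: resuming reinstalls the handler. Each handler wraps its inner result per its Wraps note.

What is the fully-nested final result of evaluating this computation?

Working:
tell(-2) @ H2 ⇒ log+=-2
tell(9) @ H2 ⇒ log+=9
H0 returns (-6, 7)
H1 returns (-6, 7)
H2 returns ((-6, 7), (-2, 9))
H3 returns [((-6, 7), (-2, 9))]
= [((-6, 7), (-2, 9))]

Answer: [((-6, 7), (-2, 9))]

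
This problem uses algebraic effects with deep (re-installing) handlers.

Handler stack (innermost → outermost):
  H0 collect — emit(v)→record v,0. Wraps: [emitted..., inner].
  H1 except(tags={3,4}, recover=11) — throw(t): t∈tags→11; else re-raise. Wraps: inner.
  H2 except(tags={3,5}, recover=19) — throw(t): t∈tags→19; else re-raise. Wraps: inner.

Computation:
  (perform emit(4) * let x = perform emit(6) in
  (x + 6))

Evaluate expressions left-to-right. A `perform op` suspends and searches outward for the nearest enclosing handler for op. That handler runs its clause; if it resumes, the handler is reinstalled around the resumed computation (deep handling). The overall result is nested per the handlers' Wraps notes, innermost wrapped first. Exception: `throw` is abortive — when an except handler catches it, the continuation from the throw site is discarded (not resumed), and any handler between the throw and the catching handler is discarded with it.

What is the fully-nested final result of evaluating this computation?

Working:
emit(4) @ H0 ⇒ out+=4
emit(6) @ H0 ⇒ out+=6
H0 returns [4, 6, 0]
H1 returns [4, 6, 0]
H2 returns [4, 6, 0]
= [4, 6, 0]

Answer: [4, 6, 0]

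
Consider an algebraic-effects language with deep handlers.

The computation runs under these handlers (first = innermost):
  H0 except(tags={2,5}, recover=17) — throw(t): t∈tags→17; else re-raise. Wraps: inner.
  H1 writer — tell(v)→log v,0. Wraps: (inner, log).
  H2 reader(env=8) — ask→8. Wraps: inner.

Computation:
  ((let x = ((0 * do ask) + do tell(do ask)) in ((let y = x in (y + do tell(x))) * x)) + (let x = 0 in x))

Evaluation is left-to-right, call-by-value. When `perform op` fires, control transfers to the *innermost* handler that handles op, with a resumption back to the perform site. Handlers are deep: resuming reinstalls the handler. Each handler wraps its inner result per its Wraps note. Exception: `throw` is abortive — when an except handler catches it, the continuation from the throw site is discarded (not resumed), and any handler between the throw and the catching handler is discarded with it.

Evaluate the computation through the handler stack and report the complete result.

Step-by-step:
ask @ H2 ⇒ 8
ask @ H2 ⇒ 8
tell(8) @ H1 ⇒ log+=8
tell(0) @ H1 ⇒ log+=0
H0 returns 0
H1 returns (0, (8, 0))
H2 returns (0, (8, 0))
= (0, (8, 0))

Answer: (0, (8, 0))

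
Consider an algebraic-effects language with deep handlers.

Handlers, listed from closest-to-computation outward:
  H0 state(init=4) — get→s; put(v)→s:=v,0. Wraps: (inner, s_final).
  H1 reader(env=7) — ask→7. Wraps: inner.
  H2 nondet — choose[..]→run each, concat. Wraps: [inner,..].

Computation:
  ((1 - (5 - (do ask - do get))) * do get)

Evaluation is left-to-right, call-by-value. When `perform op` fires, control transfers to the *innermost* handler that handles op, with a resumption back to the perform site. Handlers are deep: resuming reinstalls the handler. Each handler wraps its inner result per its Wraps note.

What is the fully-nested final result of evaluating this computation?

Answer: [(-4, 4)]

Working:
ask @ H1 ⇒ 7
get @ H0 ⇒ 4
get @ H0 ⇒ 4
H0 returns (-4, 4)
H1 returns (-4, 4)
H2 returns [(-4, 4)]
= [(-4, 4)]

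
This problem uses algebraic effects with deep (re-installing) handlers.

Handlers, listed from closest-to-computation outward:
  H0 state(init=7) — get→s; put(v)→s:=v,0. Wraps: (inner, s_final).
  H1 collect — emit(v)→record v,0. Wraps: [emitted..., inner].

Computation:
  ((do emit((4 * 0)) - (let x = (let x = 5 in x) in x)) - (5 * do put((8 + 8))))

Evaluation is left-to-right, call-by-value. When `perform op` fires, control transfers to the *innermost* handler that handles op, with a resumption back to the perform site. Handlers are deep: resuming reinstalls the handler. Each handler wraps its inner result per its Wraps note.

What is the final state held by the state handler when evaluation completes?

Step-by-step:
emit(0) @ H1 ⇒ out+=0
put(16) @ H0 ⇒ s:=16
H0 returns (-5, 16)
H1 returns [0, (-5, 16)]
= [0, (-5, 16)]

Answer: 16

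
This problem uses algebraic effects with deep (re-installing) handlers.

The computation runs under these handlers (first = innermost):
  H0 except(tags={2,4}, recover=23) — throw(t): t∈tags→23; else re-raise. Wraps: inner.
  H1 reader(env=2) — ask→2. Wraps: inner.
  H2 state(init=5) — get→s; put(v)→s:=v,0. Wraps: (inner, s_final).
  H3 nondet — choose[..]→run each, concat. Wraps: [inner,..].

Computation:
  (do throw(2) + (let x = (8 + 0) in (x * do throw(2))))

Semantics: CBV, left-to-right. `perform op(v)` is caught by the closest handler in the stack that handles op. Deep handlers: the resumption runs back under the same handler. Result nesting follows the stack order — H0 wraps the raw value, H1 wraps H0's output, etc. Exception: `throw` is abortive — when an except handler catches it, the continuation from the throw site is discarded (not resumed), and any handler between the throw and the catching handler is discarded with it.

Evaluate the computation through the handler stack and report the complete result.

Evaluation trace:
throw(2) @ H0 caught ⇒ 23
H1 returns 23
H2 returns (23, 5)
H3 returns [(23, 5)]
= [(23, 5)]

Answer: [(23, 5)]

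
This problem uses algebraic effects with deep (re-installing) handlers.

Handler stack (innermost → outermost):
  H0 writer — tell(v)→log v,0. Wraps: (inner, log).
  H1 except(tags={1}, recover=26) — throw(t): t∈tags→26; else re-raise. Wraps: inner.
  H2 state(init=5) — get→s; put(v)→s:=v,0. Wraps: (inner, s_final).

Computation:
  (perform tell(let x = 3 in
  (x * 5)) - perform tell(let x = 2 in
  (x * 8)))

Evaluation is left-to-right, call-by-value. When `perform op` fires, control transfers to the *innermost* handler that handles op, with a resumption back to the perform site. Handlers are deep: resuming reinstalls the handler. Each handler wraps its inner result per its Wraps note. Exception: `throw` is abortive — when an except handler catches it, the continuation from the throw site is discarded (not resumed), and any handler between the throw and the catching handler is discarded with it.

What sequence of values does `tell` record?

Answer: (15, 16)

Working:
tell(15) @ H0 ⇒ log+=15
tell(16) @ H0 ⇒ log+=16
H0 returns (0, (15, 16))
H1 returns (0, (15, 16))
H2 returns ((0, (15, 16)), 5)
= ((0, (15, 16)), 5)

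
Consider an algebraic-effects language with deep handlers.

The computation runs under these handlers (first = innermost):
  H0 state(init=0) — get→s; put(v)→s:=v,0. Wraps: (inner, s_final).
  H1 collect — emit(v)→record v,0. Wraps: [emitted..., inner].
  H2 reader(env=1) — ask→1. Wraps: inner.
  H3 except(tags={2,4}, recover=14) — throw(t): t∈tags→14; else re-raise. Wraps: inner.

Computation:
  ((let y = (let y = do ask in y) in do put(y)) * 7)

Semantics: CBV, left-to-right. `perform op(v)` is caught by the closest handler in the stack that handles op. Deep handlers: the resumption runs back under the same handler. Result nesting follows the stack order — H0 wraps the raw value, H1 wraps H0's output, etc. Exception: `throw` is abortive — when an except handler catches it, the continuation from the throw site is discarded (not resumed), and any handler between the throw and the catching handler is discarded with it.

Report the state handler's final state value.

Working:
ask @ H2 ⇒ 1
put(1) @ H0 ⇒ s:=1
H0 returns (0, 1)
H1 returns [(0, 1)]
H2 returns [(0, 1)]
H3 returns [(0, 1)]
= [(0, 1)]

Answer: 1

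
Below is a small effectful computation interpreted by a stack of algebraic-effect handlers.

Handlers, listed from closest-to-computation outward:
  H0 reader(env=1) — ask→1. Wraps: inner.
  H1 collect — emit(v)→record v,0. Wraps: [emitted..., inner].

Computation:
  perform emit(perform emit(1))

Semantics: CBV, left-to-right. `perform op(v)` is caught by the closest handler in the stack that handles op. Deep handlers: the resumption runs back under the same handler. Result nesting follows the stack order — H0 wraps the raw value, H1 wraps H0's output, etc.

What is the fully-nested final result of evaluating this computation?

Answer: [1, 0, 0]

Evaluation trace:
emit(1) @ H1 ⇒ out+=1
emit(0) @ H1 ⇒ out+=0
H0 returns 0
H1 returns [1, 0, 0]
= [1, 0, 0]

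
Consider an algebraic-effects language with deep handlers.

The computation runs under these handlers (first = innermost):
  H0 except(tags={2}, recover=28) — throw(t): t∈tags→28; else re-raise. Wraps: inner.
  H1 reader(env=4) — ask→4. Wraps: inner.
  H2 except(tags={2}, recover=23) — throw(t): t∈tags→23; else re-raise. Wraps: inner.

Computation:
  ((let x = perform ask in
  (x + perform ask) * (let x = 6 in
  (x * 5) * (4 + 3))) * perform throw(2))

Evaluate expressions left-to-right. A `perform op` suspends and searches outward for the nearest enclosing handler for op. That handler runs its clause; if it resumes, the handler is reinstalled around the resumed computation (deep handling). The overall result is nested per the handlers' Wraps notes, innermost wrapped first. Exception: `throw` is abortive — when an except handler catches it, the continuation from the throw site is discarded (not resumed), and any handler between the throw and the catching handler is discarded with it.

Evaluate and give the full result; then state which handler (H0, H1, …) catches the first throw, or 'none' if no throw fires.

Answer: 28 ; first throw caught by: H0

Working:
ask @ H1 ⇒ 4
ask @ H1 ⇒ 4
throw(2) @ H0 caught ⇒ 28
H1 returns 28
H2 returns 28
= 28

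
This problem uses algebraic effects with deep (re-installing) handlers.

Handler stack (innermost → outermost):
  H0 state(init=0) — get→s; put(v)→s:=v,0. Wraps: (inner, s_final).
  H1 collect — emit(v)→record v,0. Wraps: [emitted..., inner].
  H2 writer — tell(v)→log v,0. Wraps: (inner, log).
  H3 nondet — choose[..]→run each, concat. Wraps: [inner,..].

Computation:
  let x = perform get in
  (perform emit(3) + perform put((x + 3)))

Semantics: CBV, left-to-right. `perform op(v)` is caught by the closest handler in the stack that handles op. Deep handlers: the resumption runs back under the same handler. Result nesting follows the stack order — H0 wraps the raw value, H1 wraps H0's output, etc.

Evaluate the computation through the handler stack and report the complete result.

Working:
get @ H0 ⇒ 0
emit(3) @ H1 ⇒ out+=3
put(3) @ H0 ⇒ s:=3
H0 returns (0, 3)
H1 returns [3, (0, 3)]
H2 returns ([3, (0, 3)], ())
H3 returns [([3, (0, 3)], ())]
= [([3, (0, 3)], ())]

Answer: [([3, (0, 3)], ())]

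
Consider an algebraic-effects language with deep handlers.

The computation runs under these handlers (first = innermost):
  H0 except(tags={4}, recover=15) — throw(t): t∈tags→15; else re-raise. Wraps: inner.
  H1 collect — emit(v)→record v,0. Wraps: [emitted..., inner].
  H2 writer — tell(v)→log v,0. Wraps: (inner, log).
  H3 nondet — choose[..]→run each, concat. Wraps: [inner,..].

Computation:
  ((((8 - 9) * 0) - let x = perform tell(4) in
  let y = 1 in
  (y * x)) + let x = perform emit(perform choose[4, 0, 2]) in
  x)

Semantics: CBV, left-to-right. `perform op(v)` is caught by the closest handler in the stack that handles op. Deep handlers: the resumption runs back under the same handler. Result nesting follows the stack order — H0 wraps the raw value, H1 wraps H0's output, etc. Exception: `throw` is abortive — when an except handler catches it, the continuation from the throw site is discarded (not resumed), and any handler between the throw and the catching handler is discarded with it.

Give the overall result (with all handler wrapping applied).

Step-by-step:
tell(4) @ H2 ⇒ log+=4
choose[4, 0, 2] @ H3
  branch[0] choose=4:
    emit(4) @ H1 ⇒ out+=4
    H0 returns 0
    H1 returns [4, 0]
    H2 returns ([4, 0], (4))
    H3 returns [([4, 0], (4))]
  branch[1] choose=0:
    emit(0) @ H1 ⇒ out+=0
    H0 returns 0
    H1 returns [0, 0]
    H2 returns ([0, 0], (4))
    H3 returns [([0, 0], (4))]
  branch[2] choose=2:
    emit(2) @ H1 ⇒ out+=2
    H0 returns 0
    H1 returns [2, 0]
    H2 returns ([2, 0], (4))
    H3 returns [([2, 0], (4))]
= [([4, 0], (4)), ([0, 0], (4)), ([2, 0], (4))]

Answer: [([4, 0], (4)), ([0, 0], (4)), ([2, 0], (4))]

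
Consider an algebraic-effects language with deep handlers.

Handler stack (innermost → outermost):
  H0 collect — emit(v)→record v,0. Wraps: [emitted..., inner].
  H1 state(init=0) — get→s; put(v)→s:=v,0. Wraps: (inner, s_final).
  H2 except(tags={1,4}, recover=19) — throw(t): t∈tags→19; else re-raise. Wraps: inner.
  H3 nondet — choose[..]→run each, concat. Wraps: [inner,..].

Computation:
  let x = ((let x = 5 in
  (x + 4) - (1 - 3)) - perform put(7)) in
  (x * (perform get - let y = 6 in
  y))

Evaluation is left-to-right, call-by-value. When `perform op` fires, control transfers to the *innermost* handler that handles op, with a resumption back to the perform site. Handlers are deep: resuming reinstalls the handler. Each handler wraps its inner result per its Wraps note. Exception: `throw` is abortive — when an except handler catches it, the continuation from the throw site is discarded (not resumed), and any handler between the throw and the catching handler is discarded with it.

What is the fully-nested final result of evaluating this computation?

Answer: [([11], 7)]

Step-by-step:
put(7) @ H1 ⇒ s:=7
get @ H1 ⇒ 7
H0 returns [11]
H1 returns ([11], 7)
H2 returns ([11], 7)
H3 returns [([11], 7)]
= [([11], 7)]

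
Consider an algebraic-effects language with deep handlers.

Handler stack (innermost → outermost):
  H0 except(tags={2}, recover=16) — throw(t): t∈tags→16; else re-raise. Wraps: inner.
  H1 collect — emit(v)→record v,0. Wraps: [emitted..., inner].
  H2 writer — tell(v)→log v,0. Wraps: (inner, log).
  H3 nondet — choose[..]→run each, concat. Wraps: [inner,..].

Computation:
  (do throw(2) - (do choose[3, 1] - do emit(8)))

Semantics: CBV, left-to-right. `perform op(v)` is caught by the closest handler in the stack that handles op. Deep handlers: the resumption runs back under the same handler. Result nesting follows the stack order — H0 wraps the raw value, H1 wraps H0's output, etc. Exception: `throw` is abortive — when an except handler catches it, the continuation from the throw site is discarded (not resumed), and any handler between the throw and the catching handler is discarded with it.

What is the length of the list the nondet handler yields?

Working:
throw(2) @ H0 caught ⇒ 16
H1 returns [16]
H2 returns ([16], ())
H3 returns [([16], ())]
= [([16], ())]

Answer: 1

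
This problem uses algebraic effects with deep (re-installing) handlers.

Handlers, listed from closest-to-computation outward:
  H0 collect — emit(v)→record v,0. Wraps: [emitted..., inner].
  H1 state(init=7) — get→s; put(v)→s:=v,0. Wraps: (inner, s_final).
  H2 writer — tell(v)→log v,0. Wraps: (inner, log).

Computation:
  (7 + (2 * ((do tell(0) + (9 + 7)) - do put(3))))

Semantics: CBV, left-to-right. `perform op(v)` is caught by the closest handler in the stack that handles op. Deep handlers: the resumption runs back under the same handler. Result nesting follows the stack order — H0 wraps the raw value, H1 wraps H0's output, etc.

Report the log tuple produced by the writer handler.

Working:
tell(0) @ H2 ⇒ log+=0
put(3) @ H1 ⇒ s:=3
H0 returns [39]
H1 returns ([39], 3)
H2 returns (([39], 3), (0))
= (([39], 3), (0))

Answer: (0)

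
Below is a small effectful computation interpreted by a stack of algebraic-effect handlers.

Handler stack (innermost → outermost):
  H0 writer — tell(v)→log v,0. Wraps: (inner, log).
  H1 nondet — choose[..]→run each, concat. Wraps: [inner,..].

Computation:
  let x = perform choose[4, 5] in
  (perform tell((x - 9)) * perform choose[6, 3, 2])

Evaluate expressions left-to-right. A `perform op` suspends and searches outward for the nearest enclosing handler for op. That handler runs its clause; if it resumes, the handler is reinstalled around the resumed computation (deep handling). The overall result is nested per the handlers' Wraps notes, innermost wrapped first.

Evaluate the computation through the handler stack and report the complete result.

Evaluation trace:
choose[4, 5] @ H1
  branch[0] choose=4:
    tell(-5) @ H0 ⇒ log+=-5
    choose[6, 3, 2] @ H1
      branch[0] choose=6:
        H0 returns (0, (-5))
        H1 returns [(0, (-5))]
      branch[1] choose=3:
        H0 returns (0, (-5))
        H1 returns [(0, (-5))]
      branch[2] choose=2:
        H0 returns (0, (-5))
        H1 returns [(0, (-5))]
  branch[1] choose=5:
    tell(-4) @ H0 ⇒ log+=-4
    choose[6, 3, 2] @ H1
      branch[0] choose=6:
        H0 returns (0, (-4))
        H1 returns [(0, (-4))]
      branch[1] choose=3:
        H0 returns (0, (-4))
        H1 returns [(0, (-4))]
      branch[2] choose=2:
        H0 returns (0, (-4))
        H1 returns [(0, (-4))]
= [(0, (-5)), (0, (-5)), (0, (-5)), (0, (-4)), (0, (-4)), (0, (-4))]

Answer: [(0, (-5)), (0, (-5)), (0, (-5)), (0, (-4)), (0, (-4)), (0, (-4))]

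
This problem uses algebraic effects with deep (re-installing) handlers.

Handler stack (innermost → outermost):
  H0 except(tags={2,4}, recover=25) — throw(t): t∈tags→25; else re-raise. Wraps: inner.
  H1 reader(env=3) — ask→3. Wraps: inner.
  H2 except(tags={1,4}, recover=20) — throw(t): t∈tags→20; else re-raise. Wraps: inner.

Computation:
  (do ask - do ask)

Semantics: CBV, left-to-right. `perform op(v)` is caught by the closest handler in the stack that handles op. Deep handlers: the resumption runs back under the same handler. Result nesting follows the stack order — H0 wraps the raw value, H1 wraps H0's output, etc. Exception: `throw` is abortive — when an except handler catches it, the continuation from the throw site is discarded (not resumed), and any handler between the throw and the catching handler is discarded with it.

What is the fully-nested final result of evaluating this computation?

Answer: 0

Working:
ask @ H1 ⇒ 3
ask @ H1 ⇒ 3
H0 returns 0
H1 returns 0
H2 returns 0
= 0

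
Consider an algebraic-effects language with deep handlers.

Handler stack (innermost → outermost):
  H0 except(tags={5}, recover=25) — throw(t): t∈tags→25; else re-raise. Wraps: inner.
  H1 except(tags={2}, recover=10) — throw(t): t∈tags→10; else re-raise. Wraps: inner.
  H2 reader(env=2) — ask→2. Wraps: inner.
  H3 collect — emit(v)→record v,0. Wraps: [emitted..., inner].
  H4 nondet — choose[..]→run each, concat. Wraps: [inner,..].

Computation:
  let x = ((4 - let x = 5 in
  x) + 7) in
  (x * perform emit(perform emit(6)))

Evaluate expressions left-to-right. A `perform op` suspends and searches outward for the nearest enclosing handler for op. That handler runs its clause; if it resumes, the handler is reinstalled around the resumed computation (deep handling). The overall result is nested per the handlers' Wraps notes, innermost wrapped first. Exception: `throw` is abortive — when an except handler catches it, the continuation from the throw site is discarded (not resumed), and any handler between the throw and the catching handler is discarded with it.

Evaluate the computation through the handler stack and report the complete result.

Answer: [[6, 0, 0]]

Evaluation trace:
emit(6) @ H3 ⇒ out+=6
emit(0) @ H3 ⇒ out+=0
H0 returns 0
H1 returns 0
H2 returns 0
H3 returns [6, 0, 0]
H4 returns [[6, 0, 0]]
= [[6, 0, 0]]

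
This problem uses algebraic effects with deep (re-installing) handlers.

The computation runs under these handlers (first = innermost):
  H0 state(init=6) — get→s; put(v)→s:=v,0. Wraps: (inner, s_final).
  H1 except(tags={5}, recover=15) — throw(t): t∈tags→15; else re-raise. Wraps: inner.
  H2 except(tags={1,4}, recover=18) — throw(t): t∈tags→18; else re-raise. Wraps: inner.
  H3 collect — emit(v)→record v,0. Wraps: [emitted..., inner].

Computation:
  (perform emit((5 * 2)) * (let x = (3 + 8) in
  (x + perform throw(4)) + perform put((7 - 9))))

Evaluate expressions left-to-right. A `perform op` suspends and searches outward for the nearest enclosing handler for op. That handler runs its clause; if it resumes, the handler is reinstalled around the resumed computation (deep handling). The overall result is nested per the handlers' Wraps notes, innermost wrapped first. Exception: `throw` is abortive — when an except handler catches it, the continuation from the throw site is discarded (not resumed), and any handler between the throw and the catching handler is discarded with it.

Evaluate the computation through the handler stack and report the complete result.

Evaluation trace:
emit(10) @ H3 ⇒ out+=10
throw(4) @ H1 re-raised
throw(4) @ H2 caught ⇒ 18
H3 returns [10, 18]
= [10, 18]

Answer: [10, 18]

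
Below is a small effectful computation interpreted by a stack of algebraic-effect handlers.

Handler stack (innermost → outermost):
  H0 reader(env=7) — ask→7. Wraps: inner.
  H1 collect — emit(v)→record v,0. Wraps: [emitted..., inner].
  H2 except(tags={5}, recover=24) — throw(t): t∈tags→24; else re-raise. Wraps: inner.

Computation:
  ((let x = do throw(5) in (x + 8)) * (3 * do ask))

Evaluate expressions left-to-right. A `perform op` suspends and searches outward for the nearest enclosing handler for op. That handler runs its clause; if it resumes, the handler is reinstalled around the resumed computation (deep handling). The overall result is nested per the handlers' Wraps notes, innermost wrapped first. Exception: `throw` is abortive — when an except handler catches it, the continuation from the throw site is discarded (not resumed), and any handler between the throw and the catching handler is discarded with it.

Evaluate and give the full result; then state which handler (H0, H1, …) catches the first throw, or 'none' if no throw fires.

Step-by-step:
throw(5) @ H2 caught ⇒ 24
= 24

Answer: 24 ; first throw caught by: H2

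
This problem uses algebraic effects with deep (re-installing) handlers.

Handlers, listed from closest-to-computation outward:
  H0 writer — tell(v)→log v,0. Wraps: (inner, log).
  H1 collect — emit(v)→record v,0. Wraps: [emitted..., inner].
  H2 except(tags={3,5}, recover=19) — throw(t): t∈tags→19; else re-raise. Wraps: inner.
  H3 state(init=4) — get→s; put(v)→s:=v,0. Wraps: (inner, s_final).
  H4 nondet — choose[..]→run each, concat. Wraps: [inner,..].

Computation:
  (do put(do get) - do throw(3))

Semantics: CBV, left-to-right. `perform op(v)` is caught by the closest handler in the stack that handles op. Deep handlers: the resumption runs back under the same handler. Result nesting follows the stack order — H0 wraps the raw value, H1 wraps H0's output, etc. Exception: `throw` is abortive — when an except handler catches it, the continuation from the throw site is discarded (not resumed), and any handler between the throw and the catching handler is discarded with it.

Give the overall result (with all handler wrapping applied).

Evaluation trace:
get @ H3 ⇒ 4
put(4) @ H3 ⇒ s:=4
throw(3) @ H2 caught ⇒ 19
H3 returns (19, 4)
H4 returns [(19, 4)]
= [(19, 4)]

Answer: [(19, 4)]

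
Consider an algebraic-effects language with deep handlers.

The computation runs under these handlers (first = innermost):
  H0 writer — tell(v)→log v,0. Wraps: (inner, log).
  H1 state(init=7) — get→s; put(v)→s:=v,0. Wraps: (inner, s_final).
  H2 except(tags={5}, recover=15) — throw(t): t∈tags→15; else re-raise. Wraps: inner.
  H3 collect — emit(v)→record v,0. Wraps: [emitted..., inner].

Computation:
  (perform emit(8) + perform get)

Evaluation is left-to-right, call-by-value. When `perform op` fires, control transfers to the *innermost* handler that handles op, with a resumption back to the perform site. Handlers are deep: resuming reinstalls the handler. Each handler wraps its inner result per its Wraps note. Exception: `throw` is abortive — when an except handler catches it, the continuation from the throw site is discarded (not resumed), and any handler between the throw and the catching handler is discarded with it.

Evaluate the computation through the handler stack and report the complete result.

Answer: [8, ((7, ()), 7)]

Evaluation trace:
emit(8) @ H3 ⇒ out+=8
get @ H1 ⇒ 7
H0 returns (7, ())
H1 returns ((7, ()), 7)
H2 returns ((7, ()), 7)
H3 returns [8, ((7, ()), 7)]
= [8, ((7, ()), 7)]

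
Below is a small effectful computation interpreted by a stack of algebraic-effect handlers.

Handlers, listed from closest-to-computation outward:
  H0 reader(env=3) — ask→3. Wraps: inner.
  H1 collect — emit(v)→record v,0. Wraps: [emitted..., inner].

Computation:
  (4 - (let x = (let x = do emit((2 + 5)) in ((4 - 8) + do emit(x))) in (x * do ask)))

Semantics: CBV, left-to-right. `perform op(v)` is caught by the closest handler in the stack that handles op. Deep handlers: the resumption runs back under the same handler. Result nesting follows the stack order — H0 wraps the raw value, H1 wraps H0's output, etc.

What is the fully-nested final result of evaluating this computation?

Evaluation trace:
emit(7) @ H1 ⇒ out+=7
emit(0) @ H1 ⇒ out+=0
ask @ H0 ⇒ 3
H0 returns 16
H1 returns [7, 0, 16]
= [7, 0, 16]

Answer: [7, 0, 16]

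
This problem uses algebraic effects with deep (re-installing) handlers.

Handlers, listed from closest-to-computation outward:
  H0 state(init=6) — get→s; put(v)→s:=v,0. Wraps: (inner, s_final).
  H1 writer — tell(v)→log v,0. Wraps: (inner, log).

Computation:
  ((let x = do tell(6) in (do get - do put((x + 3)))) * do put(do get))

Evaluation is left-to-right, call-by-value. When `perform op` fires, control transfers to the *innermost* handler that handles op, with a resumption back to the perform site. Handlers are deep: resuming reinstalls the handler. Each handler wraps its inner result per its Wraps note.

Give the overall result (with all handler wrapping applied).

Answer: ((0, 3), (6))

Evaluation trace:
tell(6) @ H1 ⇒ log+=6
get @ H0 ⇒ 6
put(3) @ H0 ⇒ s:=3
get @ H0 ⇒ 3
put(3) @ H0 ⇒ s:=3
H0 returns (0, 3)
H1 returns ((0, 3), (6))
= ((0, 3), (6))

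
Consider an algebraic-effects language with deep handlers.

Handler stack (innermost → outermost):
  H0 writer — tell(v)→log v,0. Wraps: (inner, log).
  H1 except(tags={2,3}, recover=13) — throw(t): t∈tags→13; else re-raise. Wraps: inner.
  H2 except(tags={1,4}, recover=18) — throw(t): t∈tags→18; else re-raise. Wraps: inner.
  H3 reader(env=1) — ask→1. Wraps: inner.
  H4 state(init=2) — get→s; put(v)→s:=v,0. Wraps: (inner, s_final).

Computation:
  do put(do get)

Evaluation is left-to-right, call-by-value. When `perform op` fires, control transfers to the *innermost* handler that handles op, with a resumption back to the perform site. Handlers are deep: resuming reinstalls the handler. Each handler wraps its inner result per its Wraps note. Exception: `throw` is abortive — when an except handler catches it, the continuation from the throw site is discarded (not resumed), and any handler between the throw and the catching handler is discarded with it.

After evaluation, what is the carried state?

Working:
get @ H4 ⇒ 2
put(2) @ H4 ⇒ s:=2
H0 returns (0, ())
H1 returns (0, ())
H2 returns (0, ())
H3 returns (0, ())
H4 returns ((0, ()), 2)
= ((0, ()), 2)

Answer: 2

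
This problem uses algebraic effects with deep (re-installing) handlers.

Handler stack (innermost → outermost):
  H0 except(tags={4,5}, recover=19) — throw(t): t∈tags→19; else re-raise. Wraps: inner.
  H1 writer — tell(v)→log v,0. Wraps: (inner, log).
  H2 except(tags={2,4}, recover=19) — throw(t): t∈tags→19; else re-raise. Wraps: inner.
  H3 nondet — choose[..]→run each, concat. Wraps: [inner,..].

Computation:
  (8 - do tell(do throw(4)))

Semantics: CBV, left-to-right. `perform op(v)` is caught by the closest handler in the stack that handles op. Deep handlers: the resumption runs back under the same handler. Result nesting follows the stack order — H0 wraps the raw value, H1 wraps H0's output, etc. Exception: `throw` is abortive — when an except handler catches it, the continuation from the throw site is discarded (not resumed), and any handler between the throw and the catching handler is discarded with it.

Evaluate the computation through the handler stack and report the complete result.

Answer: [(19, ())]

Evaluation trace:
throw(4) @ H0 caught ⇒ 19
H1 returns (19, ())
H2 returns (19, ())
H3 returns [(19, ())]
= [(19, ())]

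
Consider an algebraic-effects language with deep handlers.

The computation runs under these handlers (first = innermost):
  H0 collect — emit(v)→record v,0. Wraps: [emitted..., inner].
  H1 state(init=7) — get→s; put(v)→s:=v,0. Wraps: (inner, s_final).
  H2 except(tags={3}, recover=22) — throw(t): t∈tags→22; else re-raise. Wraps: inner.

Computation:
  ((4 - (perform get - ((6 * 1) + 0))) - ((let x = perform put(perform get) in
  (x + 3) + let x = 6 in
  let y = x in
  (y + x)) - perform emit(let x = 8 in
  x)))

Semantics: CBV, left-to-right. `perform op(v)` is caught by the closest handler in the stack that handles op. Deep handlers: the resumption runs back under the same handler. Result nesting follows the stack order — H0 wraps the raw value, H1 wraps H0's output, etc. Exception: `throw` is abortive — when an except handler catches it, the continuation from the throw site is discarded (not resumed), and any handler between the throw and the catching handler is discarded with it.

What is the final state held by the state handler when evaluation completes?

Step-by-step:
get @ H1 ⇒ 7
get @ H1 ⇒ 7
put(7) @ H1 ⇒ s:=7
emit(8) @ H0 ⇒ out+=8
H0 returns [8, -12]
H1 returns ([8, -12], 7)
H2 returns ([8, -12], 7)
= ([8, -12], 7)

Answer: 7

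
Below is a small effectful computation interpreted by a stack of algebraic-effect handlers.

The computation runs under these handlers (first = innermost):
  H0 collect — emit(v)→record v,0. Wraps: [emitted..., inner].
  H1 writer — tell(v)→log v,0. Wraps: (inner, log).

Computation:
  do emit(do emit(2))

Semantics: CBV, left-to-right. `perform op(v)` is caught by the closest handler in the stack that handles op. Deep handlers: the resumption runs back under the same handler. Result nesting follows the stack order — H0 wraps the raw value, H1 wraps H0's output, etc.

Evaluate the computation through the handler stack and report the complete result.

Step-by-step:
emit(2) @ H0 ⇒ out+=2
emit(0) @ H0 ⇒ out+=0
H0 returns [2, 0, 0]
H1 returns ([2, 0, 0], ())
= ([2, 0, 0], ())

Answer: ([2, 0, 0], ())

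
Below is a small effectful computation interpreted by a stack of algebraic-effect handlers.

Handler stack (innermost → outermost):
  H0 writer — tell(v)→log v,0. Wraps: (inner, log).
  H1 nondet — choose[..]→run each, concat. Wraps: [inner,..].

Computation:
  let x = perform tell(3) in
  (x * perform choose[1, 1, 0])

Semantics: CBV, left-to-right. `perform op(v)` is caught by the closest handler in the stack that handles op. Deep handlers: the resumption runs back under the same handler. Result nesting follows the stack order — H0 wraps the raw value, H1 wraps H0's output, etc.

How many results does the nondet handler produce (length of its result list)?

Answer: 3

Step-by-step:
tell(3) @ H0 ⇒ log+=3
choose[1, 1, 0] @ H1
  branch[0] choose=1:
    H0 returns (0, (3))
    H1 returns [(0, (3))]
  branch[1] choose=1:
    H0 returns (0, (3))
    H1 returns [(0, (3))]
  branch[2] choose=0:
    H0 returns (0, (3))
    H1 returns [(0, (3))]
= [(0, (3)), (0, (3)), (0, (3))]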